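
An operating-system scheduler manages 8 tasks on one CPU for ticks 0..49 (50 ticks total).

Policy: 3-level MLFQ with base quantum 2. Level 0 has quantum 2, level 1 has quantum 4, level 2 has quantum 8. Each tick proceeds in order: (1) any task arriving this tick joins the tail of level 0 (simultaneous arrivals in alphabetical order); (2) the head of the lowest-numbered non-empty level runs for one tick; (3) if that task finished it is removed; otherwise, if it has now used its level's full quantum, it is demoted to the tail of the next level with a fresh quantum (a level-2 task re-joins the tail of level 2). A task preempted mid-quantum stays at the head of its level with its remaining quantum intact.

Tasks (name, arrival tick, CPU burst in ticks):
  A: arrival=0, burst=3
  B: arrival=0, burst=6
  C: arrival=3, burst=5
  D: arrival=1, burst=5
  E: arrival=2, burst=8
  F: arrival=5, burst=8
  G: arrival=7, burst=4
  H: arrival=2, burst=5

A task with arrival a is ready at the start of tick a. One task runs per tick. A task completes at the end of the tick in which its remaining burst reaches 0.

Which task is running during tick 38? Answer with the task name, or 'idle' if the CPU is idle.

running at tick 38 = G

t=0: L0/L1/L2 = AB/-/- → run A
t=1: L0/L1/L2 = ABD/-/- → run A
t=2: L0/L1/L2 = BDEH/A/- → run B
t=3: L0/L1/L2 = BDEHC/A/- → run B
t=4: L0/L1/L2 = DEHC/AB/- → run D
t=5: L0/L1/L2 = DEHCF/AB/- → run D
t=6: L0/L1/L2 = EHCF/ABD/- → run E
t=7: L0/L1/L2 = EHCFG/ABD/- → run E
t=8: L0/L1/L2 = HCFG/ABDE/- → run H
t=9: L0/L1/L2 = HCFG/ABDE/- → run H
t=10: L0/L1/L2 = CFG/ABDEH/- → run C
t=11: L0/L1/L2 = CFG/ABDEH/- → run C
t=12: L0/L1/L2 = FG/ABDEHC/- → run F
t=13: L0/L1/L2 = FG/ABDEHC/- → run F
t=14: L0/L1/L2 = G/ABDEHCF/- → run G
t=15: L0/L1/L2 = G/ABDEHCF/- → run G
t=16: L0/L1/L2 = -/ABDEHCFG/- → run A
t=17: L0/L1/L2 = -/BDEHCFG/- → run B
t=18: L0/L1/L2 = -/BDEHCFG/- → run B
t=19: L0/L1/L2 = -/BDEHCFG/- → run B
t=20: L0/L1/L2 = -/BDEHCFG/- → run B
t=21: L0/L1/L2 = -/DEHCFG/- → run D
t=22: L0/L1/L2 = -/DEHCFG/- → run D
t=23: L0/L1/L2 = -/DEHCFG/- → run D
t=24: L0/L1/L2 = -/EHCFG/- → run E
t=25: L0/L1/L2 = -/EHCFG/- → run E
t=26: L0/L1/L2 = -/EHCFG/- → run E
t=27: L0/L1/L2 = -/EHCFG/- → run E
t=28: L0/L1/L2 = -/HCFG/E → run H
t=29: L0/L1/L2 = -/HCFG/E → run H
t=30: L0/L1/L2 = -/HCFG/E → run H
t=31: L0/L1/L2 = -/CFG/E → run C
t=32: L0/L1/L2 = -/CFG/E → run C
t=33: L0/L1/L2 = -/CFG/E → run C
t=34: L0/L1/L2 = -/FG/E → run F
t=35: L0/L1/L2 = -/FG/E → run F
t=36: L0/L1/L2 = -/FG/E → run F
t=37: L0/L1/L2 = -/FG/E → run F
t=38: L0/L1/L2 = -/G/EF → run G
t=39: L0/L1/L2 = -/G/EF → run G
t=40: L0/L1/L2 = -/-/EF → run E
t=41: L0/L1/L2 = -/-/EF → run E
t=42: L0/L1/L2 = -/-/F → run F
t=43: L0/L1/L2 = -/-/F → run F
t=44: (idle)
t=45: (idle)
t=46: (idle)
t=47: (idle)
t=48: (idle)
t=49: (idle)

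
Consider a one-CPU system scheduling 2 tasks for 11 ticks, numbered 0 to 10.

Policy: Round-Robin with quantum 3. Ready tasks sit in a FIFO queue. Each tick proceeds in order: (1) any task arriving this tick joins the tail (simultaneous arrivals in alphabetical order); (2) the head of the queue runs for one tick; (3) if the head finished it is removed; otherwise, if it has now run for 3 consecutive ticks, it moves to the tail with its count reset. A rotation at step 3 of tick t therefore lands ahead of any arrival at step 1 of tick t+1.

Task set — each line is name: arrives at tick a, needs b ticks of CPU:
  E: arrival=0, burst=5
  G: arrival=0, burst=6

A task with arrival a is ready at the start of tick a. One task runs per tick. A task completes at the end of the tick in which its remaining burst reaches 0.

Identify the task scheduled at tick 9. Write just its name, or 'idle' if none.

t=0: queue=[E,G] q_used=0 → run E
t=1: queue=[E,G] q_used=1 → run E
t=2: queue=[E,G] q_used=2 → run E
t=3: queue=[G,E] q_used=0 → run G
t=4: queue=[G,E] q_used=1 → run G
t=5: queue=[G,E] q_used=2 → run G
t=6: queue=[E,G] q_used=0 → run E
t=7: queue=[E,G] q_used=1 → run E
t=8: queue=[G] q_used=0 → run G
t=9: queue=[G] q_used=1 → run G
t=10: queue=[G] q_used=2 → run G

running at tick 9 = G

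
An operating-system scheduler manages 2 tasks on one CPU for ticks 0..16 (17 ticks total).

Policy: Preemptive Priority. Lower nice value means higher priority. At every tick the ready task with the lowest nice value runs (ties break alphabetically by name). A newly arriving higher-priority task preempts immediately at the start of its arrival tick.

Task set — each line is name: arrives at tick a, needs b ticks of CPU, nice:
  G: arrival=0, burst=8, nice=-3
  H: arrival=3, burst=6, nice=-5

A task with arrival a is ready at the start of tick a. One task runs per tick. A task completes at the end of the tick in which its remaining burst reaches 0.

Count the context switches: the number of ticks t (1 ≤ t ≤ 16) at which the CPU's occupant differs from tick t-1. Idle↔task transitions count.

t=0: ready={G} → run G
t=1: ready={G} → run G
t=2: ready={G} → run G
t=3: ready={G,H} → run H
t=4: ready={G,H} → run H
t=5: ready={G,H} → run H
t=6: ready={G,H} → run H
t=7: ready={G,H} → run H
t=8: ready={G,H} → run H
t=9: ready={G} → run G
t=10: ready={G} → run G
t=11: ready={G} → run G
t=12: ready={G} → run G
t=13: ready={G} → run G
t=14: (idle)
t=15: (idle)
t=16: (idle)

context switches = 3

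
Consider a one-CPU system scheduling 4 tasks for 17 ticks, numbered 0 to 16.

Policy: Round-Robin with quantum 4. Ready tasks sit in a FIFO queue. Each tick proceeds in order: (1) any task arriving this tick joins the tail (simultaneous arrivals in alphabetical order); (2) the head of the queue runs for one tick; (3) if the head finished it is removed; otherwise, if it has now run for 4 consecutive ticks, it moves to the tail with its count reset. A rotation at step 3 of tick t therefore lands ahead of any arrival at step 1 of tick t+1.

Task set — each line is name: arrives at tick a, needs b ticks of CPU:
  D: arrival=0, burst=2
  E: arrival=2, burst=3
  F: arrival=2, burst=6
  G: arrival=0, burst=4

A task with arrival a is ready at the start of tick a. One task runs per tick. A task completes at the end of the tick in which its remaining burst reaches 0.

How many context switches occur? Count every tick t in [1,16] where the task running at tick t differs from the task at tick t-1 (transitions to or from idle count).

context switches = 4

t=0: queue=[D,G] q_used=0 → run D
t=1: queue=[D,G] q_used=1 → run D
t=2: queue=[G,E,F] q_used=0 → run G
t=3: queue=[G,E,F] q_used=1 → run G
t=4: queue=[G,E,F] q_used=2 → run G
t=5: queue=[G,E,F] q_used=3 → run G
t=6: queue=[E,F] q_used=0 → run E
t=7: queue=[E,F] q_used=1 → run E
t=8: queue=[E,F] q_used=2 → run E
t=9: queue=[F] q_used=0 → run F
t=10: queue=[F] q_used=1 → run F
t=11: queue=[F] q_used=2 → run F
t=12: queue=[F] q_used=3 → run F
t=13: queue=[F] q_used=0 → run F
t=14: queue=[F] q_used=1 → run F
t=15: (idle)
t=16: (idle)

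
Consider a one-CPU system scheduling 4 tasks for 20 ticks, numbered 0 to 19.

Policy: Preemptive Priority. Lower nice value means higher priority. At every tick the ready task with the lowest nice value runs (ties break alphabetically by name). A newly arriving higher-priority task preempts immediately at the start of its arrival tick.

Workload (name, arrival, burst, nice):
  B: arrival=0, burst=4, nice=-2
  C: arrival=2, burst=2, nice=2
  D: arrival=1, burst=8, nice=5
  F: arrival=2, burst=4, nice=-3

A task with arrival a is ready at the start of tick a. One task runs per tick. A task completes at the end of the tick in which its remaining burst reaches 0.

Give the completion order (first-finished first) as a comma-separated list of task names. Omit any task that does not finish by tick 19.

t=0: ready={B} → run B
t=1: ready={B,D} → run B
t=2: ready={B,C,D,F} → run F
t=3: ready={B,C,D,F} → run F
t=4: ready={B,C,D,F} → run F
t=5: ready={B,C,D,F} → run F
t=6: ready={B,C,D} → run B
t=7: ready={B,C,D} → run B
t=8: ready={C,D} → run C
t=9: ready={C,D} → run C
t=10: ready={D} → run D
t=11: ready={D} → run D
t=12: ready={D} → run D
t=13: ready={D} → run D
t=14: ready={D} → run D
t=15: ready={D} → run D
t=16: ready={D} → run D
t=17: ready={D} → run D
t=18: (idle)
t=19: (idle)

completion order = F, B, C, D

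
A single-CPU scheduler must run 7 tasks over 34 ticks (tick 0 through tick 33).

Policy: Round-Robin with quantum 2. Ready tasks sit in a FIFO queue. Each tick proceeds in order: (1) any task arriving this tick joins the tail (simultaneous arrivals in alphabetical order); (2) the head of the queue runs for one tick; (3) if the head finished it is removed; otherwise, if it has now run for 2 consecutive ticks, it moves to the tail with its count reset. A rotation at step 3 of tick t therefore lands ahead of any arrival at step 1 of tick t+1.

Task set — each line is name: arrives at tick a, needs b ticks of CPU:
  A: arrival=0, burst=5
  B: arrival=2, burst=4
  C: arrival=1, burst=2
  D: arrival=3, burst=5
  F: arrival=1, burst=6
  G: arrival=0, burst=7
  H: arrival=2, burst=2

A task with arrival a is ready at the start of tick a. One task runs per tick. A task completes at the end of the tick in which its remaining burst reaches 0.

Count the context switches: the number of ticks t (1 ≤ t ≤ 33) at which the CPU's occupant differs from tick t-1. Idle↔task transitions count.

t=0: queue=[A,G] q_used=0 → run A
t=1: queue=[A,G,C,F] q_used=1 → run A
t=2: queue=[G,C,F,A,B,H] q_used=0 → run G
t=3: queue=[G,C,F,A,B,H,D] q_used=1 → run G
t=4: queue=[C,F,A,B,H,D,G] q_used=0 → run C
t=5: queue=[C,F,A,B,H,D,G] q_used=1 → run C
t=6: queue=[F,A,B,H,D,G] q_used=0 → run F
t=7: queue=[F,A,B,H,D,G] q_used=1 → run F
t=8: queue=[A,B,H,D,G,F] q_used=0 → run A
t=9: queue=[A,B,H,D,G,F] q_used=1 → run A
t=10: queue=[B,H,D,G,F,A] q_used=0 → run B
t=11: queue=[B,H,D,G,F,A] q_used=1 → run B
t=12: queue=[H,D,G,F,A,B] q_used=0 → run H
t=13: queue=[H,D,G,F,A,B] q_used=1 → run H
t=14: queue=[D,G,F,A,B] q_used=0 → run D
t=15: queue=[D,G,F,A,B] q_used=1 → run D
t=16: queue=[G,F,A,B,D] q_used=0 → run G
t=17: queue=[G,F,A,B,D] q_used=1 → run G
t=18: queue=[F,A,B,D,G] q_used=0 → run F
t=19: queue=[F,A,B,D,G] q_used=1 → run F
t=20: queue=[A,B,D,G,F] q_used=0 → run A
t=21: queue=[B,D,G,F] q_used=0 → run B
t=22: queue=[B,D,G,F] q_used=1 → run B
t=23: queue=[D,G,F] q_used=0 → run D
t=24: queue=[D,G,F] q_used=1 → run D
t=25: queue=[G,F,D] q_used=0 → run G
t=26: queue=[G,F,D] q_used=1 → run G
t=27: queue=[F,D,G] q_used=0 → run F
t=28: queue=[F,D,G] q_used=1 → run F
t=29: queue=[D,G] q_used=0 → run D
t=30: queue=[G] q_used=0 → run G
t=31: (idle)
t=32: (idle)
t=33: (idle)

context switches = 17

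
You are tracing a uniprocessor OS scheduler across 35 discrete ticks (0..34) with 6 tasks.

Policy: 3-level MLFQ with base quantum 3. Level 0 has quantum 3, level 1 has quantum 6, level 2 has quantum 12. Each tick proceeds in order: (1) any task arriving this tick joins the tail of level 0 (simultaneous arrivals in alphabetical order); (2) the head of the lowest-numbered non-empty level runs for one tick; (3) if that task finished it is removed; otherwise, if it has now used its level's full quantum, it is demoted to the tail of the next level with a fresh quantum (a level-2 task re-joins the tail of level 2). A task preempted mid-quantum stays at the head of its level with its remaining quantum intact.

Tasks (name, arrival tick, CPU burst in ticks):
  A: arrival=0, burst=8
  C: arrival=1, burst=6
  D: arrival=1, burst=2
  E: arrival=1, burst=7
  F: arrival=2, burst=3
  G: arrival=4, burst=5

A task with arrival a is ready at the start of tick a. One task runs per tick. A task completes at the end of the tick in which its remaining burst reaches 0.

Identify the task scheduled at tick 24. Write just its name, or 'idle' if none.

running at tick 24 = C

t=0: L0/L1/L2 = A/-/- → run A
t=1: L0/L1/L2 = ACDE/-/- → run A
t=2: L0/L1/L2 = ACDEF/-/- → run A
t=3: L0/L1/L2 = CDEF/A/- → run C
t=4: L0/L1/L2 = CDEFG/A/- → run C
t=5: L0/L1/L2 = CDEFG/A/- → run C
t=6: L0/L1/L2 = DEFG/AC/- → run D
t=7: L0/L1/L2 = DEFG/AC/- → run D
t=8: L0/L1/L2 = EFG/AC/- → run E
t=9: L0/L1/L2 = EFG/AC/- → run E
t=10: L0/L1/L2 = EFG/AC/- → run E
t=11: L0/L1/L2 = FG/ACE/- → run F
t=12: L0/L1/L2 = FG/ACE/- → run F
t=13: L0/L1/L2 = FG/ACE/- → run F
t=14: L0/L1/L2 = G/ACE/- → run G
t=15: L0/L1/L2 = G/ACE/- → run G
t=16: L0/L1/L2 = G/ACE/- → run G
t=17: L0/L1/L2 = -/ACEG/- → run A
t=18: L0/L1/L2 = -/ACEG/- → run A
t=19: L0/L1/L2 = -/ACEG/- → run A
t=20: L0/L1/L2 = -/ACEG/- → run A
t=21: L0/L1/L2 = -/ACEG/- → run A
t=22: L0/L1/L2 = -/CEG/- → run C
t=23: L0/L1/L2 = -/CEG/- → run C
t=24: L0/L1/L2 = -/CEG/- → run C
t=25: L0/L1/L2 = -/EG/- → run E
t=26: L0/L1/L2 = -/EG/- → run E
t=27: L0/L1/L2 = -/EG/- → run E
t=28: L0/L1/L2 = -/EG/- → run E
t=29: L0/L1/L2 = -/G/- → run G
t=30: L0/L1/L2 = -/G/- → run G
t=31: (idle)
t=32: (idle)
t=33: (idle)
t=34: (idle)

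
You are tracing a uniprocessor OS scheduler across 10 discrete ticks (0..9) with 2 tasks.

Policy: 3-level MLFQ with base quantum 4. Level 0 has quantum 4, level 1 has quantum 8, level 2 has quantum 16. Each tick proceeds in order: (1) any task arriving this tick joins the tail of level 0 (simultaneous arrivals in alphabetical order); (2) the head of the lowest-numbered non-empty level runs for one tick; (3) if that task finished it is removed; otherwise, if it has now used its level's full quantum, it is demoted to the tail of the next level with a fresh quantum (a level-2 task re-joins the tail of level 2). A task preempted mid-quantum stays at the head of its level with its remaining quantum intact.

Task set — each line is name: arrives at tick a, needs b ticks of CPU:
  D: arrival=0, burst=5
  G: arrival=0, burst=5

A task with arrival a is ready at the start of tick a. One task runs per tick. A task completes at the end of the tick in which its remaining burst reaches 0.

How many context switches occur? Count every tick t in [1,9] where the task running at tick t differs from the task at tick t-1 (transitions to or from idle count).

t=0: L0/L1/L2 = DG/-/- → run D
t=1: L0/L1/L2 = DG/-/- → run D
t=2: L0/L1/L2 = DG/-/- → run D
t=3: L0/L1/L2 = DG/-/- → run D
t=4: L0/L1/L2 = G/D/- → run G
t=5: L0/L1/L2 = G/D/- → run G
t=6: L0/L1/L2 = G/D/- → run G
t=7: L0/L1/L2 = G/D/- → run G
t=8: L0/L1/L2 = -/DG/- → run D
t=9: L0/L1/L2 = -/G/- → run G

context switches = 3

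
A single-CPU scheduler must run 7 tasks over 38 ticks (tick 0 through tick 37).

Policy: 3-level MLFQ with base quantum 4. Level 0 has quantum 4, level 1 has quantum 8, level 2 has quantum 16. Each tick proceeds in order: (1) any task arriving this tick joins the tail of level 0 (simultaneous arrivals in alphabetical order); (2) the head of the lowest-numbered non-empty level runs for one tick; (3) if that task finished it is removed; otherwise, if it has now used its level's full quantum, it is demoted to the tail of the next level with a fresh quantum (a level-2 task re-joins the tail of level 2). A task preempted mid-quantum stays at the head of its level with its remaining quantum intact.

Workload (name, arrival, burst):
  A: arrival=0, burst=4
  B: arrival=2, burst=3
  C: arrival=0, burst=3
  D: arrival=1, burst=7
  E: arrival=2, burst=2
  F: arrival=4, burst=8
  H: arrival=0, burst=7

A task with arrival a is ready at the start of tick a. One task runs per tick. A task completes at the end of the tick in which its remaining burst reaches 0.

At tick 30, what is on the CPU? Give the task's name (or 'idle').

running at tick 30 = F

t=0: L0/L1/L2 = ACH/-/- → run A
t=1: L0/L1/L2 = ACHD/-/- → run A
t=2: L0/L1/L2 = ACHDBE/-/- → run A
t=3: L0/L1/L2 = ACHDBE/-/- → run A
t=4: L0/L1/L2 = CHDBEF/-/- → run C
t=5: L0/L1/L2 = CHDBEF/-/- → run C
t=6: L0/L1/L2 = CHDBEF/-/- → run C
t=7: L0/L1/L2 = HDBEF/-/- → run H
t=8: L0/L1/L2 = HDBEF/-/- → run H
t=9: L0/L1/L2 = HDBEF/-/- → run H
t=10: L0/L1/L2 = HDBEF/-/- → run H
t=11: L0/L1/L2 = DBEF/H/- → run D
t=12: L0/L1/L2 = DBEF/H/- → run D
t=13: L0/L1/L2 = DBEF/H/- → run D
t=14: L0/L1/L2 = DBEF/H/- → run D
t=15: L0/L1/L2 = BEF/HD/- → run B
t=16: L0/L1/L2 = BEF/HD/- → run B
t=17: L0/L1/L2 = BEF/HD/- → run B
t=18: L0/L1/L2 = EF/HD/- → run E
t=19: L0/L1/L2 = EF/HD/- → run E
t=20: L0/L1/L2 = F/HD/- → run F
t=21: L0/L1/L2 = F/HD/- → run F
t=22: L0/L1/L2 = F/HD/- → run F
t=23: L0/L1/L2 = F/HD/- → run F
t=24: L0/L1/L2 = -/HDF/- → run H
t=25: L0/L1/L2 = -/HDF/- → run H
t=26: L0/L1/L2 = -/HDF/- → run H
t=27: L0/L1/L2 = -/DF/- → run D
t=28: L0/L1/L2 = -/DF/- → run D
t=29: L0/L1/L2 = -/DF/- → run D
t=30: L0/L1/L2 = -/F/- → run F
t=31: L0/L1/L2 = -/F/- → run F
t=32: L0/L1/L2 = -/F/- → run F
t=33: L0/L1/L2 = -/F/- → run F
t=34: (idle)
t=35: (idle)
t=36: (idle)
t=37: (idle)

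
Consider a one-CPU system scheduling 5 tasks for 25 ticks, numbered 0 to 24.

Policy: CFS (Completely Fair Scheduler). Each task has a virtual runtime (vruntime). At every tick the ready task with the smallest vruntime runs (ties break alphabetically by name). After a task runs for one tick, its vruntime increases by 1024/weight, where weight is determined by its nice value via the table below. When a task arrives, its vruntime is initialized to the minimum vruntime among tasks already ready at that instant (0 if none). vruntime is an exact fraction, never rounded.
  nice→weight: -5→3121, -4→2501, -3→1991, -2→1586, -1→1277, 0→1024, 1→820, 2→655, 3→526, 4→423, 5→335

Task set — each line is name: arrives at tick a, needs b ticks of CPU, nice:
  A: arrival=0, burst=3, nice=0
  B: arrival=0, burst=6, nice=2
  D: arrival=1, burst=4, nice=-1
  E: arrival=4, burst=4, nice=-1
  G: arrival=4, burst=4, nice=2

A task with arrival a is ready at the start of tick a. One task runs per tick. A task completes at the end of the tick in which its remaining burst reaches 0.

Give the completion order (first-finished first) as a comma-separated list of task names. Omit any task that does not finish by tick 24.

completion order = A, D, E, G, B

t=0: vr[A=0 B=0] → run A
t=1: vr[A=1 B=0 D=0] → run B
t=2: vr[A=1 B=1024/655 D=0] → run D
t=3: vr[A=1 B=1024/655 D=1024/1277] → run D
t=4: vr[A=1 B=1024/655 D=2048/1277 E=1 G=1] → run A
t=5: vr[A=2 B=1024/655 D=2048/1277 E=1 G=1] → run E
t=6: vr[A=2 B=1024/655 D=2048/1277 E=2301/1277 G=1] → run G
t=7: vr[A=2 B=1024/655 D=2048/1277 E=2301/1277 G=1679/655] → run B
t=8: vr[A=2 B=2048/655 D=2048/1277 E=2301/1277 G=1679/655] → run D
t=9: vr[A=2 B=2048/655 D=3072/1277 E=2301/1277 G=1679/655] → run E
t=10: vr[A=2 B=2048/655 D=3072/1277 E=3325/1277 G=1679/655] → run A
t=11: vr[B=2048/655 D=3072/1277 E=3325/1277 G=1679/655] → run D
t=12: vr[B=2048/655 E=3325/1277 G=1679/655] → run G
t=13: vr[B=2048/655 E=3325/1277 G=2703/655] → run E
t=14: vr[B=2048/655 E=4349/1277 G=2703/655] → run B
t=15: vr[B=3072/655 E=4349/1277 G=2703/655] → run E
t=16: vr[B=3072/655 G=2703/655] → run G
t=17: vr[B=3072/655 G=3727/655] → run B
t=18: vr[B=4096/655 G=3727/655] → run G
t=19: vr[B=4096/655] → run B
t=20: vr[B=1024/131] → run B
t=21: (idle)
t=22: (idle)
t=23: (idle)
t=24: (idle)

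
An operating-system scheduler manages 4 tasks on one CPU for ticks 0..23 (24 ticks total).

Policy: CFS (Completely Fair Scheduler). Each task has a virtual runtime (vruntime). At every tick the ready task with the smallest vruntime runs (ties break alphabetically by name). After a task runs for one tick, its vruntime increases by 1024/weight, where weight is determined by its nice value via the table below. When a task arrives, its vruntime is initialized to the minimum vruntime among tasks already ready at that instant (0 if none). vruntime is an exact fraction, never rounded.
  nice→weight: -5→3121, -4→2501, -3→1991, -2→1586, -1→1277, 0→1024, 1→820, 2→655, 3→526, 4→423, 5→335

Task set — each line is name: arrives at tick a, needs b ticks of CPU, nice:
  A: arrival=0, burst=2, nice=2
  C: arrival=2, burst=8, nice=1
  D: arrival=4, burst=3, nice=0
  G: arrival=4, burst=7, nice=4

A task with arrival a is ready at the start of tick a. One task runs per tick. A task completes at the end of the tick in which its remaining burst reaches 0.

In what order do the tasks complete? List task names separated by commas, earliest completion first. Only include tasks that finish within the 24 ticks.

t=0: vr[A=0] → run A
t=1: vr[A=1024/655] → run A
t=2: vr[C=0] → run C
t=3: vr[C=256/205] → run C
t=4: vr[C=512/205 D=512/205 G=512/205] → run C
t=5: vr[C=768/205 D=512/205 G=512/205] → run D
t=6: vr[C=768/205 D=717/205 G=512/205] → run G
t=7: vr[C=768/205 D=717/205 G=426496/86715] → run D
t=8: vr[C=768/205 D=922/205 G=426496/86715] → run C
t=9: vr[C=1024/205 D=922/205 G=426496/86715] → run D
t=10: vr[C=1024/205 G=426496/86715] → run G
t=11: vr[C=1024/205 G=636416/86715] → run C
t=12: vr[C=256/41 G=636416/86715] → run C
t=13: vr[C=1536/205 G=636416/86715] → run G
t=14: vr[C=1536/205 G=282112/28905] → run C
t=15: vr[C=1792/205 G=282112/28905] → run C
t=16: vr[G=282112/28905] → run G
t=17: vr[G=1056256/86715] → run G
t=18: vr[G=1266176/86715] → run G
t=19: vr[G=492032/28905] → run G
t=20: (idle)
t=21: (idle)
t=22: (idle)
t=23: (idle)

completion order = A, D, C, G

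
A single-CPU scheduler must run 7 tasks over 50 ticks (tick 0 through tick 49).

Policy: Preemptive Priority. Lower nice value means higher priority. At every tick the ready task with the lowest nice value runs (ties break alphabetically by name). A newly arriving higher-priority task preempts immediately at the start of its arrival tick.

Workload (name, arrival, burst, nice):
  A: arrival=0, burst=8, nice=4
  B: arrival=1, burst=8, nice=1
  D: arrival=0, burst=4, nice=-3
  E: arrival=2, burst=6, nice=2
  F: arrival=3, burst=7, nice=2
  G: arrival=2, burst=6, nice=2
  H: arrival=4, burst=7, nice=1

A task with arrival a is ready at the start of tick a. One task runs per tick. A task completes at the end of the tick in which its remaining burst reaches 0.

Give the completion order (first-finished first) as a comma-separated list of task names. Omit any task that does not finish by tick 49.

t=0: ready={A,D} → run D
t=1: ready={A,B,D} → run D
t=2: ready={A,B,D,E,G} → run D
t=3: ready={A,B,D,E,F,G} → run D
t=4: ready={A,B,E,F,G,H} → run B
t=5: ready={A,B,E,F,G,H} → run B
t=6: ready={A,B,E,F,G,H} → run B
t=7: ready={A,B,E,F,G,H} → run B
t=8: ready={A,B,E,F,G,H} → run B
t=9: ready={A,B,E,F,G,H} → run B
t=10: ready={A,B,E,F,G,H} → run B
t=11: ready={A,B,E,F,G,H} → run B
t=12: ready={A,E,F,G,H} → run H
t=13: ready={A,E,F,G,H} → run H
t=14: ready={A,E,F,G,H} → run H
t=15: ready={A,E,F,G,H} → run H
t=16: ready={A,E,F,G,H} → run H
t=17: ready={A,E,F,G,H} → run H
t=18: ready={A,E,F,G,H} → run H
t=19: ready={A,E,F,G} → run E
t=20: ready={A,E,F,G} → run E
t=21: ready={A,E,F,G} → run E
t=22: ready={A,E,F,G} → run E
t=23: ready={A,E,F,G} → run E
t=24: ready={A,E,F,G} → run E
t=25: ready={A,F,G} → run F
t=26: ready={A,F,G} → run F
t=27: ready={A,F,G} → run F
t=28: ready={A,F,G} → run F
t=29: ready={A,F,G} → run F
t=30: ready={A,F,G} → run F
t=31: ready={A,F,G} → run F
t=32: ready={A,G} → run G
t=33: ready={A,G} → run G
t=34: ready={A,G} → run G
t=35: ready={A,G} → run G
t=36: ready={A,G} → run G
t=37: ready={A,G} → run G
t=38: ready={A} → run A
t=39: ready={A} → run A
t=40: ready={A} → run A
t=41: ready={A} → run A
t=42: ready={A} → run A
t=43: ready={A} → run A
t=44: ready={A} → run A
t=45: ready={A} → run A
t=46: (idle)
t=47: (idle)
t=48: (idle)
t=49: (idle)

completion order = D, B, H, E, F, G, A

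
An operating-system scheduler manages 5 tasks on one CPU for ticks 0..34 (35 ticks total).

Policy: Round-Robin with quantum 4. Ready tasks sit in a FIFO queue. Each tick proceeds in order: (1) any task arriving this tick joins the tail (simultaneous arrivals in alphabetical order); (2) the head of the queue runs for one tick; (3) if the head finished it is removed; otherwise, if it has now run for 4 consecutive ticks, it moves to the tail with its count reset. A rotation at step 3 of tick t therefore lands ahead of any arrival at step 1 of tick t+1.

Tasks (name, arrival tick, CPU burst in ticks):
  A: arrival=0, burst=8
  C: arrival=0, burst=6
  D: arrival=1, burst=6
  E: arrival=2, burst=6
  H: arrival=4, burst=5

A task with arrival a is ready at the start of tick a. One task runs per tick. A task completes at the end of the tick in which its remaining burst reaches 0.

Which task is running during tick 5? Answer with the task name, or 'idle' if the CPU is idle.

t=0: queue=[A,C] q_used=0 → run A
t=1: queue=[A,C,D] q_used=1 → run A
t=2: queue=[A,C,D,E] q_used=2 → run A
t=3: queue=[A,C,D,E] q_used=3 → run A
t=4: queue=[C,D,E,A,H] q_used=0 → run C
t=5: queue=[C,D,E,A,H] q_used=1 → run C
t=6: queue=[C,D,E,A,H] q_used=2 → run C
t=7: queue=[C,D,E,A,H] q_used=3 → run C
t=8: queue=[D,E,A,H,C] q_used=0 → run D
t=9: queue=[D,E,A,H,C] q_used=1 → run D
t=10: queue=[D,E,A,H,C] q_used=2 → run D
t=11: queue=[D,E,A,H,C] q_used=3 → run D
t=12: queue=[E,A,H,C,D] q_used=0 → run E
t=13: queue=[E,A,H,C,D] q_used=1 → run E
t=14: queue=[E,A,H,C,D] q_used=2 → run E
t=15: queue=[E,A,H,C,D] q_used=3 → run E
t=16: queue=[A,H,C,D,E] q_used=0 → run A
t=17: queue=[A,H,C,D,E] q_used=1 → run A
t=18: queue=[A,H,C,D,E] q_used=2 → run A
t=19: queue=[A,H,C,D,E] q_used=3 → run A
t=20: queue=[H,C,D,E] q_used=0 → run H
t=21: queue=[H,C,D,E] q_used=1 → run H
t=22: queue=[H,C,D,E] q_used=2 → run H
t=23: queue=[H,C,D,E] q_used=3 → run H
t=24: queue=[C,D,E,H] q_used=0 → run C
t=25: queue=[C,D,E,H] q_used=1 → run C
t=26: queue=[D,E,H] q_used=0 → run D
t=27: queue=[D,E,H] q_used=1 → run D
t=28: queue=[E,H] q_used=0 → run E
t=29: queue=[E,H] q_used=1 → run E
t=30: queue=[H] q_used=0 → run H
t=31: (idle)
t=32: (idle)
t=33: (idle)
t=34: (idle)

running at tick 5 = C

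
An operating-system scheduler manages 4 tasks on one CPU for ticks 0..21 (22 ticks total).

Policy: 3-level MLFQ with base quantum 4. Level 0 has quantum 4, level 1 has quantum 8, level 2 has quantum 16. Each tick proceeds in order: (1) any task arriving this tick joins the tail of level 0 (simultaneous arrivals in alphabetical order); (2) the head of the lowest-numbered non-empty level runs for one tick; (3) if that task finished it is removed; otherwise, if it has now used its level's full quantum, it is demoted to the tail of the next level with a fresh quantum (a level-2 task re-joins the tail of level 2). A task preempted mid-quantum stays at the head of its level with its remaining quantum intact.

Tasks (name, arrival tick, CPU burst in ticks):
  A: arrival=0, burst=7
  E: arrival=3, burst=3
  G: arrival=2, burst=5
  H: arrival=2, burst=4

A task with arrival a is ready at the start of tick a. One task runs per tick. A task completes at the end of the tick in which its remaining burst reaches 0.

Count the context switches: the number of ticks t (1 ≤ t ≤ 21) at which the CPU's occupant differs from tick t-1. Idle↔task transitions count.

context switches = 6

t=0: L0/L1/L2 = A/-/- → run A
t=1: L0/L1/L2 = A/-/- → run A
t=2: L0/L1/L2 = AGH/-/- → run A
t=3: L0/L1/L2 = AGHE/-/- → run A
t=4: L0/L1/L2 = GHE/A/- → run G
t=5: L0/L1/L2 = GHE/A/- → run G
t=6: L0/L1/L2 = GHE/A/- → run G
t=7: L0/L1/L2 = GHE/A/- → run G
t=8: L0/L1/L2 = HE/AG/- → run H
t=9: L0/L1/L2 = HE/AG/- → run H
t=10: L0/L1/L2 = HE/AG/- → run H
t=11: L0/L1/L2 = HE/AG/- → run H
t=12: L0/L1/L2 = E/AG/- → run E
t=13: L0/L1/L2 = E/AG/- → run E
t=14: L0/L1/L2 = E/AG/- → run E
t=15: L0/L1/L2 = -/AG/- → run A
t=16: L0/L1/L2 = -/AG/- → run A
t=17: L0/L1/L2 = -/AG/- → run A
t=18: L0/L1/L2 = -/G/- → run G
t=19: (idle)
t=20: (idle)
t=21: (idle)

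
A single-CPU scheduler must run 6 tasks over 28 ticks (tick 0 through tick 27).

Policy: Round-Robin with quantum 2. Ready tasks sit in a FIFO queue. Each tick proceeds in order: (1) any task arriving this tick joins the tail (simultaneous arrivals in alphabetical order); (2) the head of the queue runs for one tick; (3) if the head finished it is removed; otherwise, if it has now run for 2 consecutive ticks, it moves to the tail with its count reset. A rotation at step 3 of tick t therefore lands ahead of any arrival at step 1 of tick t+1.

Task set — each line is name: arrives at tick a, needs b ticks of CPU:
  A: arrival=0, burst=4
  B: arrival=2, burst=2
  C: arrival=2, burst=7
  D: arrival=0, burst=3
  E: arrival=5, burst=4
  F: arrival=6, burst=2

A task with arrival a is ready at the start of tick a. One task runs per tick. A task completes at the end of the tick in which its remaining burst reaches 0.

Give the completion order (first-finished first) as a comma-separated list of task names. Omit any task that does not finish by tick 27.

t=0: queue=[A,D] q_used=0 → run A
t=1: queue=[A,D] q_used=1 → run A
t=2: queue=[D,A,B,C] q_used=0 → run D
t=3: queue=[D,A,B,C] q_used=1 → run D
t=4: queue=[A,B,C,D] q_used=0 → run A
t=5: queue=[A,B,C,D,E] q_used=1 → run A
t=6: queue=[B,C,D,E,F] q_used=0 → run B
t=7: queue=[B,C,D,E,F] q_used=1 → run B
t=8: queue=[C,D,E,F] q_used=0 → run C
t=9: queue=[C,D,E,F] q_used=1 → run C
t=10: queue=[D,E,F,C] q_used=0 → run D
t=11: queue=[E,F,C] q_used=0 → run E
t=12: queue=[E,F,C] q_used=1 → run E
t=13: queue=[F,C,E] q_used=0 → run F
t=14: queue=[F,C,E] q_used=1 → run F
t=15: queue=[C,E] q_used=0 → run C
t=16: queue=[C,E] q_used=1 → run C
t=17: queue=[E,C] q_used=0 → run E
t=18: queue=[E,C] q_used=1 → run E
t=19: queue=[C] q_used=0 → run C
t=20: queue=[C] q_used=1 → run C
t=21: queue=[C] q_used=0 → run C
t=22: (idle)
t=23: (idle)
t=24: (idle)
t=25: (idle)
t=26: (idle)
t=27: (idle)

completion order = A, B, D, F, E, C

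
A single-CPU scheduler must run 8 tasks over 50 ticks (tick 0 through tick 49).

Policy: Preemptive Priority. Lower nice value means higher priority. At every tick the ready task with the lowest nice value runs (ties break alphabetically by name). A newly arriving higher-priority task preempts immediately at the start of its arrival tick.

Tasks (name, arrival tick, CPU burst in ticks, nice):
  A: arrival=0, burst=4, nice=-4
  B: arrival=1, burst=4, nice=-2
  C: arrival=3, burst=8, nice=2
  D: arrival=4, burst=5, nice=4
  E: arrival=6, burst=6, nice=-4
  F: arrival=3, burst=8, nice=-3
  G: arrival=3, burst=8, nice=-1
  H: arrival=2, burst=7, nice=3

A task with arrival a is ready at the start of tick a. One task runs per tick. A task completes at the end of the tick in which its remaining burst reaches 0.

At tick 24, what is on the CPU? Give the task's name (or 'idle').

running at tick 24 = G

t=0: ready={A} → run A
t=1: ready={A,B} → run A
t=2: ready={A,B,H} → run A
t=3: ready={A,B,C,F,G,H} → run A
t=4: ready={B,C,D,F,G,H} → run F
t=5: ready={B,C,D,F,G,H} → run F
t=6: ready={B,C,D,E,F,G,H} → run E
t=7: ready={B,C,D,E,F,G,H} → run E
t=8: ready={B,C,D,E,F,G,H} → run E
t=9: ready={B,C,D,E,F,G,H} → run E
t=10: ready={B,C,D,E,F,G,H} → run E
t=11: ready={B,C,D,E,F,G,H} → run E
t=12: ready={B,C,D,F,G,H} → run F
t=13: ready={B,C,D,F,G,H} → run F
t=14: ready={B,C,D,F,G,H} → run F
t=15: ready={B,C,D,F,G,H} → run F
t=16: ready={B,C,D,F,G,H} → run F
t=17: ready={B,C,D,F,G,H} → run F
t=18: ready={B,C,D,G,H} → run B
t=19: ready={B,C,D,G,H} → run B
t=20: ready={B,C,D,G,H} → run B
t=21: ready={B,C,D,G,H} → run B
t=22: ready={C,D,G,H} → run G
t=23: ready={C,D,G,H} → run G
t=24: ready={C,D,G,H} → run G
t=25: ready={C,D,G,H} → run G
t=26: ready={C,D,G,H} → run G
t=27: ready={C,D,G,H} → run G
t=28: ready={C,D,G,H} → run G
t=29: ready={C,D,G,H} → run G
t=30: ready={C,D,H} → run C
t=31: ready={C,D,H} → run C
t=32: ready={C,D,H} → run C
t=33: ready={C,D,H} → run C
t=34: ready={C,D,H} → run C
t=35: ready={C,D,H} → run C
t=36: ready={C,D,H} → run C
t=37: ready={C,D,H} → run C
t=38: ready={D,H} → run H
t=39: ready={D,H} → run H
t=40: ready={D,H} → run H
t=41: ready={D,H} → run H
t=42: ready={D,H} → run H
t=43: ready={D,H} → run H
t=44: ready={D,H} → run H
t=45: ready={D} → run D
t=46: ready={D} → run D
t=47: ready={D} → run D
t=48: ready={D} → run D
t=49: ready={D} → run D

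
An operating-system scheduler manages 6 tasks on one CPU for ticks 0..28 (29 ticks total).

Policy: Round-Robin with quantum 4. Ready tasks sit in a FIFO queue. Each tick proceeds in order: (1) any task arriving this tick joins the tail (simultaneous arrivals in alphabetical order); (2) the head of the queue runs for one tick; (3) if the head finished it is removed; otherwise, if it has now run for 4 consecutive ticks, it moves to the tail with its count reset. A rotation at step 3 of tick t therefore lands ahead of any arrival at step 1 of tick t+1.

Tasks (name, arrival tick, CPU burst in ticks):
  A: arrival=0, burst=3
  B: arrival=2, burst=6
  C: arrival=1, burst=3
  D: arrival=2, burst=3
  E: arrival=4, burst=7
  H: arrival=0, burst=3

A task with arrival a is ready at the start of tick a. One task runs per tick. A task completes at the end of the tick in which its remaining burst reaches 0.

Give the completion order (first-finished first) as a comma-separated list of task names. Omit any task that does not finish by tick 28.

completion order = A, H, C, D, B, E

t=0: queue=[A,H] q_used=0 → run A
t=1: queue=[A,H,C] q_used=1 → run A
t=2: queue=[A,H,C,B,D] q_used=2 → run A
t=3: queue=[H,C,B,D] q_used=0 → run H
t=4: queue=[H,C,B,D,E] q_used=1 → run H
t=5: queue=[H,C,B,D,E] q_used=2 → run H
t=6: queue=[C,B,D,E] q_used=0 → run C
t=7: queue=[C,B,D,E] q_used=1 → run C
t=8: queue=[C,B,D,E] q_used=2 → run C
t=9: queue=[B,D,E] q_used=0 → run B
t=10: queue=[B,D,E] q_used=1 → run B
t=11: queue=[B,D,E] q_used=2 → run B
t=12: queue=[B,D,E] q_used=3 → run B
t=13: queue=[D,E,B] q_used=0 → run D
t=14: queue=[D,E,B] q_used=1 → run D
t=15: queue=[D,E,B] q_used=2 → run D
t=16: queue=[E,B] q_used=0 → run E
t=17: queue=[E,B] q_used=1 → run E
t=18: queue=[E,B] q_used=2 → run E
t=19: queue=[E,B] q_used=3 → run E
t=20: queue=[B,E] q_used=0 → run B
t=21: queue=[B,E] q_used=1 → run B
t=22: queue=[E] q_used=0 → run E
t=23: queue=[E] q_used=1 → run E
t=24: queue=[E] q_used=2 → run E
t=25: (idle)
t=26: (idle)
t=27: (idle)
t=28: (idle)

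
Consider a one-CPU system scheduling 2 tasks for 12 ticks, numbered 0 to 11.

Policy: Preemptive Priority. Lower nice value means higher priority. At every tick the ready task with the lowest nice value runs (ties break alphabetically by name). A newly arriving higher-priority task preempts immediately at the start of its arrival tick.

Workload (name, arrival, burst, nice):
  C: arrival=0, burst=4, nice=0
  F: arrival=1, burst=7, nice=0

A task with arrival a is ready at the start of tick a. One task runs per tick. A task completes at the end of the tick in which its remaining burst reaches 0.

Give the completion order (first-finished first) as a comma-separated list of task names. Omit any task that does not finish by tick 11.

t=0: ready={C} → run C
t=1: ready={C,F} → run C
t=2: ready={C,F} → run C
t=3: ready={C,F} → run C
t=4: ready={F} → run F
t=5: ready={F} → run F
t=6: ready={F} → run F
t=7: ready={F} → run F
t=8: ready={F} → run F
t=9: ready={F} → run F
t=10: ready={F} → run F
t=11: (idle)

completion order = C, F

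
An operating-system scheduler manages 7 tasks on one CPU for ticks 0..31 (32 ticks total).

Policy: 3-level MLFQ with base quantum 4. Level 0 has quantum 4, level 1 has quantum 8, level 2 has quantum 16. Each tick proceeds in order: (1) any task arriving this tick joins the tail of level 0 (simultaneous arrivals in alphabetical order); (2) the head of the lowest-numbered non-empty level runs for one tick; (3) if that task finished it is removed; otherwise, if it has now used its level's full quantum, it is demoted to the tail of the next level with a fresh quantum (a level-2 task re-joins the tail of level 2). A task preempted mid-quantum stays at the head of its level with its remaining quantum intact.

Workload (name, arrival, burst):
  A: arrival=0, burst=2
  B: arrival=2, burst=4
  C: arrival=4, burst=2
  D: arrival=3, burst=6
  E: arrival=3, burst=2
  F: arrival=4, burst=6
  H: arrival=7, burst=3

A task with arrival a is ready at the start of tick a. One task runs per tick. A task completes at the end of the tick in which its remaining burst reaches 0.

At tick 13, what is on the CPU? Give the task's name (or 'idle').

running at tick 13 = C

t=0: L0/L1/L2 = A/-/- → run A
t=1: L0/L1/L2 = A/-/- → run A
t=2: L0/L1/L2 = B/-/- → run B
t=3: L0/L1/L2 = BDE/-/- → run B
t=4: L0/L1/L2 = BDECF/-/- → run B
t=5: L0/L1/L2 = BDECF/-/- → run B
t=6: L0/L1/L2 = DECF/-/- → run D
t=7: L0/L1/L2 = DECFH/-/- → run D
t=8: L0/L1/L2 = DECFH/-/- → run D
t=9: L0/L1/L2 = DECFH/-/- → run D
t=10: L0/L1/L2 = ECFH/D/- → run E
t=11: L0/L1/L2 = ECFH/D/- → run E
t=12: L0/L1/L2 = CFH/D/- → run C
t=13: L0/L1/L2 = CFH/D/- → run C
t=14: L0/L1/L2 = FH/D/- → run F
t=15: L0/L1/L2 = FH/D/- → run F
t=16: L0/L1/L2 = FH/D/- → run F
t=17: L0/L1/L2 = FH/D/- → run F
t=18: L0/L1/L2 = H/DF/- → run H
t=19: L0/L1/L2 = H/DF/- → run H
t=20: L0/L1/L2 = H/DF/- → run H
t=21: L0/L1/L2 = -/DF/- → run D
t=22: L0/L1/L2 = -/DF/- → run D
t=23: L0/L1/L2 = -/F/- → run F
t=24: L0/L1/L2 = -/F/- → run F
t=25: (idle)
t=26: (idle)
t=27: (idle)
t=28: (idle)
t=29: (idle)
t=30: (idle)
t=31: (idle)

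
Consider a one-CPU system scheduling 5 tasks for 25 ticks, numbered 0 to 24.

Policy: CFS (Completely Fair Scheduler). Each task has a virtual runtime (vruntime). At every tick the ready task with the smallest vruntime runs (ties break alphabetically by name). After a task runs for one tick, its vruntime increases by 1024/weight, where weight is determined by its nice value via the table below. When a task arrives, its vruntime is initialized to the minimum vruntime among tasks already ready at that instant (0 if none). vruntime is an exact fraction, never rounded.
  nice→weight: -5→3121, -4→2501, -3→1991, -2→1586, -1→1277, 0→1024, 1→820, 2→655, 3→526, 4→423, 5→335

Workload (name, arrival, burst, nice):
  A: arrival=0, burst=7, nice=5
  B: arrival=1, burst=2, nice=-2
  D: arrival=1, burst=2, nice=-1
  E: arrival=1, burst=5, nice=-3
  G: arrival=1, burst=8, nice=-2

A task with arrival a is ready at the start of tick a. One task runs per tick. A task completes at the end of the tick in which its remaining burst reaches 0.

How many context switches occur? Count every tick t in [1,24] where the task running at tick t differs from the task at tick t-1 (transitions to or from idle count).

t=0: vr[A=0] → run A
t=1: vr[A=1024/335 B=1024/335 D=1024/335 E=1024/335 G=1024/335] → run A
t=2: vr[A=2048/335 B=1024/335 D=1024/335 E=1024/335 G=1024/335] → run B
t=3: vr[A=2048/335 B=983552/265655 D=1024/335 E=1024/335 G=1024/335] → run D
t=4: vr[A=2048/335 B=983552/265655 D=1650688/427795 E=1024/335 G=1024/335] → run E
t=5: vr[A=2048/335 B=983552/265655 D=1650688/427795 E=2381824/666985 G=1024/335] → run G
t=6: vr[A=2048/335 B=983552/265655 D=1650688/427795 E=2381824/666985 G=983552/265655] → run E
t=7: vr[A=2048/335 B=983552/265655 D=1650688/427795 E=2724864/666985 G=983552/265655] → run B
t=8: vr[A=2048/335 D=1650688/427795 E=2724864/666985 G=983552/265655] → run G
t=9: vr[A=2048/335 D=1650688/427795 E=2724864/666985 G=1155072/265655] → run D
t=10: vr[A=2048/335 E=2724864/666985 G=1155072/265655] → run E
t=11: vr[A=2048/335 E=3067904/666985 G=1155072/265655] → run G
t=12: vr[A=2048/335 E=3067904/666985 G=1326592/265655] → run E
t=13: vr[A=2048/335 E=3410944/666985 G=1326592/265655] → run G
t=14: vr[A=2048/335 E=3410944/666985 G=1498112/265655] → run E
t=15: vr[A=2048/335 G=1498112/265655] → run G
t=16: vr[A=2048/335 G=1669632/265655] → run A
t=17: vr[A=3072/335 G=1669632/265655] → run G
t=18: vr[A=3072/335 G=1841152/265655] → run G
t=19: vr[A=3072/335 G=2012672/265655] → run G
t=20: vr[A=3072/335] → run A
t=21: vr[A=4096/335] → run A
t=22: vr[A=1024/67] → run A
t=23: vr[A=6144/335] → run A
t=24: (idle)

context switches = 18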